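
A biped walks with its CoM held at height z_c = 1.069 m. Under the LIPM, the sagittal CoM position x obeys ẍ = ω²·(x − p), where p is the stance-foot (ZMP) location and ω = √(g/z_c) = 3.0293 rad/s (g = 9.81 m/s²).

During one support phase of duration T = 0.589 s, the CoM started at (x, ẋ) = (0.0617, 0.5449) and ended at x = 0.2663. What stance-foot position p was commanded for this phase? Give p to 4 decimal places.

ωT = 3.0293·0.589 = 1.784258; cosh(ωT) = 3.061540, sinh(ωT) = 2.893618
x(T) = p + (x₀−p)·cosh(ωT) + (ẋ₀/ω)·sinh(ωT) ⇒ p·(1 − cosh) = x(T) − x₀·cosh − (ẋ₀/ω)·sinh
numerator   = 0.2663 − (0.0617)·3.061540 − (0.5449/3.0293)·2.893618 = -0.443091
denominator = 1 − 3.061540 = -2.061540
p = -0.443091 / -2.061540 = 0.2149

p = 0.2149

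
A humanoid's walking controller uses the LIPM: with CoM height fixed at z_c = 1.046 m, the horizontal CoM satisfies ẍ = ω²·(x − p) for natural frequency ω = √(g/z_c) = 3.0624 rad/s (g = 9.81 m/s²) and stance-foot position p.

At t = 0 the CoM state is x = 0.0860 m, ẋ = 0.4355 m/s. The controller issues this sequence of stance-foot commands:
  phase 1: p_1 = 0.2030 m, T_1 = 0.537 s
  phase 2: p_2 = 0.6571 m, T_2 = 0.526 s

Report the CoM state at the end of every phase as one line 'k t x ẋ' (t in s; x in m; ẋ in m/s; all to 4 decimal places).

1 0.5370 0.2432 0.2765
2 1.0630 -0.2033 -2.3264

phase 1: p=0.2030, T=0.537, ωT=1.644509, cosh=2.685787, sinh=2.492679; start (x,ẋ)=(0.086000, 0.435500) → end (x,ẋ)=(0.243244, 0.276531)
phase 2: p=0.6571, T=0.526, ωT=1.610822, cosh=2.603325, sinh=2.403602; start (x,ẋ)=(0.243244, 0.276531) → end (x,ẋ)=(-0.203260, -2.326409)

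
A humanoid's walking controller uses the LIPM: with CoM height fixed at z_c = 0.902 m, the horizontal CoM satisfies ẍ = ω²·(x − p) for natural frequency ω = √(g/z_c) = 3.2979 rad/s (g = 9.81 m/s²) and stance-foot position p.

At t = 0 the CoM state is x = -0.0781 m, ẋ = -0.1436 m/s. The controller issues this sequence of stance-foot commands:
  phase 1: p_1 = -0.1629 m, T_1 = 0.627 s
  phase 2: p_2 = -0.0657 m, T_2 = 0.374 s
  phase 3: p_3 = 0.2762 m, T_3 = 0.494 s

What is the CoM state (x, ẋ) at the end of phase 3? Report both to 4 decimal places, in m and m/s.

x = 1.3734, ẋ = 3.8547

phase 1: p=-0.1629, T=0.627, ωT=2.067783, cosh=4.016871, sinh=3.890405; start (x,ẋ)=(-0.078100, -0.143600) → end (x,ẋ)=(0.008331, 0.511175)
phase 2: p=-0.0657, T=0.374, ωT=1.233415, cosh=1.862114, sinh=1.570818; start (x,ẋ)=(0.008331, 0.511175) → end (x,ẋ)=(0.315632, 1.335379)
phase 3: p=0.2762, T=0.494, ωT=1.629163, cosh=2.647848, sinh=2.451754; start (x,ẋ)=(0.315632, 1.335379) → end (x,ẋ)=(1.373369, 3.854712)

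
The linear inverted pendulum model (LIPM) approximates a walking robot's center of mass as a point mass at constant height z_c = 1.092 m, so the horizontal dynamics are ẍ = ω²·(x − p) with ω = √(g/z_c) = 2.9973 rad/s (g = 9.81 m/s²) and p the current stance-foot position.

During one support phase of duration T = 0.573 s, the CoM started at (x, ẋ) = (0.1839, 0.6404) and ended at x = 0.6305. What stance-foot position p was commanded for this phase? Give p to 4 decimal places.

p = 0.2529

ωT = 2.9973·0.573 = 1.717453; cosh(ωT) = 2.874923, sinh(ωT) = 2.695400
x(T) = p + (x₀−p)·cosh(ωT) + (ẋ₀/ω)·sinh(ωT) ⇒ p·(1 − cosh) = x(T) − x₀·cosh − (ẋ₀/ω)·sinh
numerator   = 0.6305 − (0.1839)·2.874923 − (0.6404/2.9973)·2.695400 = -0.474095
denominator = 1 − 2.874923 = -1.874923
p = -0.474095 / -1.874923 = 0.2529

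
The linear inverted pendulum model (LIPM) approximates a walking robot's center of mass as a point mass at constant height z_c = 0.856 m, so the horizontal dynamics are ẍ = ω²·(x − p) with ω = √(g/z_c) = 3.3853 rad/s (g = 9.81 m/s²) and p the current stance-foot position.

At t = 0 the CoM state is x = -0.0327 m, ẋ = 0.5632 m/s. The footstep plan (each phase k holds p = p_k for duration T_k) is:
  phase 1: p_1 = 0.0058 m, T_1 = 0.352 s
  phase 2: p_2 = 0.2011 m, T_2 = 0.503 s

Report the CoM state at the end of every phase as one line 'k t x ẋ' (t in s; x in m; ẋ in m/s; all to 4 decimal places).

phase 1: p=0.0058, T=0.352, ωT=1.191626, cosh=1.798078, sinh=1.494351; start (x,ẋ)=(-0.032700, 0.563200) → end (x,ẋ)=(0.185184, 0.817913)
phase 2: p=0.2011, T=0.503, ωT=1.702806, cosh=2.835750, sinh=2.653578; start (x,ẋ)=(0.185184, 0.817913) → end (x,ẋ)=(0.797089, 2.176418)

1 0.3520 0.1852 0.8179
2 0.8550 0.7971 2.1764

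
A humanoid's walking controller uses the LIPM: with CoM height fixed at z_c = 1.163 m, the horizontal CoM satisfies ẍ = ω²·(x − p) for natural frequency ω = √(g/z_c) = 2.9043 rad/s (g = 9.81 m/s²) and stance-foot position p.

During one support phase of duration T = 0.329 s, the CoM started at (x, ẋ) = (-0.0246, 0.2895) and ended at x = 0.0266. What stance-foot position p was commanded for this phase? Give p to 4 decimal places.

ωT = 2.9043·0.329 = 0.955515; cosh(ωT) = 1.492311, sinh(ωT) = 1.107697
x(T) = p + (x₀−p)·cosh(ωT) + (ẋ₀/ω)·sinh(ωT) ⇒ p·(1 − cosh) = x(T) − x₀·cosh − (ẋ₀/ω)·sinh
numerator   = 0.0266 − (-0.0246)·1.492311 − (0.2895/2.9043)·1.107697 = -0.047104
denominator = 1 − 1.492311 = -0.492311
p = -0.047104 / -0.492311 = 0.0957

p = 0.0957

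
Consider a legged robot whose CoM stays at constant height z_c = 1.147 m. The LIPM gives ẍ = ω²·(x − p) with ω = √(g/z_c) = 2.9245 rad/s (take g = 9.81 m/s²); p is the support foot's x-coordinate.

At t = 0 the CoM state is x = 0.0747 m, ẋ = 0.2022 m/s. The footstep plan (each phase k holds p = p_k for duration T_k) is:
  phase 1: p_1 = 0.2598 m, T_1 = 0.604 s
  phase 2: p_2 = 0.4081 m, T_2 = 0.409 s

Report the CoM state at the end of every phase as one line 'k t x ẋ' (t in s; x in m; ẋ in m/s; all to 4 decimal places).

1 0.6040 -0.1011 -0.9283
2 1.0130 -0.9878 -3.9129

phase 1: p=0.2598, T=0.604, ωT=1.766398, cosh=3.010346, sinh=2.839398; start (x,ẋ)=(0.074700, 0.202200) → end (x,ẋ)=(-0.101099, -0.928345)
phase 2: p=0.4081, T=0.409, ωT=1.196120, cosh=1.804813, sinh=1.502448; start (x,ẋ)=(-0.101099, -0.928345) → end (x,ẋ)=(-0.987842, -3.912864)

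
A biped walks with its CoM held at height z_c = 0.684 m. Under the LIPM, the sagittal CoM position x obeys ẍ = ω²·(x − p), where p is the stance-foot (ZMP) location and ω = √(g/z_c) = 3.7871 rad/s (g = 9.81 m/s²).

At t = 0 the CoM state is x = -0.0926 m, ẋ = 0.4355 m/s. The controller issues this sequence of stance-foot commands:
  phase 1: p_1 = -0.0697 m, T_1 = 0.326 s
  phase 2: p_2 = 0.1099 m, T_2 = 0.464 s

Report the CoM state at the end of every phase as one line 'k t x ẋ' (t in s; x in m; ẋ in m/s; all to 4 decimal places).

1 0.3260 0.0685 0.6753
2 0.7900 0.4878 1.5747

phase 1: p=-0.0697, T=0.326, ωT=1.234595, cosh=1.863969, sinh=1.573016; start (x,ẋ)=(-0.092600, 0.435500) → end (x,ẋ)=(0.068505, 0.675339)
phase 2: p=0.1099, T=0.464, ωT=1.757214, cosh=2.984397, sinh=2.811872; start (x,ẋ)=(0.068505, 0.675339) → end (x,ẋ)=(0.487792, 1.574673)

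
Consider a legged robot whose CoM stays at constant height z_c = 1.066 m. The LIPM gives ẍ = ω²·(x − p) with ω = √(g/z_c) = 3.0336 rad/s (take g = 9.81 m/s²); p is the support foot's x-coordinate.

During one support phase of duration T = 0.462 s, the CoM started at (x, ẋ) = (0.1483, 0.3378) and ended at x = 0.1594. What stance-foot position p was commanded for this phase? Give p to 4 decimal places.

p = 0.3228

ωT = 3.0336·0.462 = 1.401523; cosh(ωT) = 2.153802, sinh(ωT) = 1.907580
x(T) = p + (x₀−p)·cosh(ωT) + (ẋ₀/ω)·sinh(ωT) ⇒ p·(1 − cosh) = x(T) − x₀·cosh − (ẋ₀/ω)·sinh
numerator   = 0.1594 − (0.1483)·2.153802 − (0.3378/3.0336)·1.907580 = -0.372423
denominator = 1 − 2.153802 = -1.153802
p = -0.372423 / -1.153802 = 0.3228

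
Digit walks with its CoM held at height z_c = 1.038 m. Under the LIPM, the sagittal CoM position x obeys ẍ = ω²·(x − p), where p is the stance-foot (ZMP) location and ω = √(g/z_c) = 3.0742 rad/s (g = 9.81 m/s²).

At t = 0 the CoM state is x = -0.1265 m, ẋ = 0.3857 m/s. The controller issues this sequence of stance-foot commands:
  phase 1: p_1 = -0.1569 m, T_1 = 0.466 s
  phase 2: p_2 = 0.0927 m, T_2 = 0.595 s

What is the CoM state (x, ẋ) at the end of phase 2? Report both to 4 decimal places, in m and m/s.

x = 1.3271, ẋ = 3.9292

phase 1: p=-0.1569, T=0.466, ωT=1.432577, cosh=2.214088, sinh=1.975395; start (x,ẋ)=(-0.126500, 0.385700) → end (x,ẋ)=(0.158248, 1.038585)
phase 2: p=0.0927, T=0.595, ωT=1.829149, cosh=3.194567, sinh=3.034017; start (x,ẋ)=(0.158248, 1.038585) → end (x,ẋ)=(1.327108, 3.929211)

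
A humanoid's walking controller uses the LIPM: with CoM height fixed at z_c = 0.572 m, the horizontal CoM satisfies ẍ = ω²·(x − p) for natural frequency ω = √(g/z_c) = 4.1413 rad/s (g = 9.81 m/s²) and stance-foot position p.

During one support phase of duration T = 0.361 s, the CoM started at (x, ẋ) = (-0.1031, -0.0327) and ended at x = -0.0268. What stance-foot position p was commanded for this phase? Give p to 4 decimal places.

ωT = 4.1413·0.361 = 1.495009; cosh(ωT) = 2.341812, sinh(ωT) = 2.117566
x(T) = p + (x₀−p)·cosh(ωT) + (ẋ₀/ω)·sinh(ωT) ⇒ p·(1 − cosh) = x(T) − x₀·cosh − (ẋ₀/ω)·sinh
numerator   = -0.0268 − (-0.1031)·2.341812 − (-0.0327/4.1413)·2.117566 = 0.231361
denominator = 1 − 2.341812 = -1.341812
p = 0.231361 / -1.341812 = -0.1724

p = -0.1724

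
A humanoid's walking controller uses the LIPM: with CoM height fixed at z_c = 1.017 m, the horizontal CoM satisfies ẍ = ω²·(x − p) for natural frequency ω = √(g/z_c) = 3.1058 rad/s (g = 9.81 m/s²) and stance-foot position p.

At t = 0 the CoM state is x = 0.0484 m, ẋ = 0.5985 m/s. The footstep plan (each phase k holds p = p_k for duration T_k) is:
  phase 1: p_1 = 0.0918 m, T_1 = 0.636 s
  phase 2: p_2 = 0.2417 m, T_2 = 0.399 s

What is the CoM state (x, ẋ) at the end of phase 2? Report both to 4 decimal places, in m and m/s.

phase 1: p=0.0918, T=0.636, ωT=1.975289, cosh=3.673711, sinh=3.534990; start (x,ẋ)=(0.048400, 0.598500) → end (x,ẋ)=(0.613568, 1.722229)
phase 2: p=0.2417, T=0.399, ωT=1.239214, cosh=1.871255, sinh=1.581644; start (x,ẋ)=(0.613568, 1.722229) → end (x,ẋ)=(1.814613, 5.049443)

x = 1.8146, ẋ = 5.0494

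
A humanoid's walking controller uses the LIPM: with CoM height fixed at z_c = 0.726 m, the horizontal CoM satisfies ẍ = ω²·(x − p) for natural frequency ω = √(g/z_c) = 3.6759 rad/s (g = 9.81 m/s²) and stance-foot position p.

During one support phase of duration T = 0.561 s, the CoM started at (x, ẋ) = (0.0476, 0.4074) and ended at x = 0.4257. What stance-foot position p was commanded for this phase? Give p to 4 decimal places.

ωT = 3.6759·0.561 = 2.062180; cosh(ωT) = 3.995134, sinh(ωT) = 3.867958
x(T) = p + (x₀−p)·cosh(ωT) + (ẋ₀/ω)·sinh(ωT) ⇒ p·(1 − cosh) = x(T) − x₀·cosh − (ẋ₀/ω)·sinh
numerator   = 0.4257 − (0.0476)·3.995134 − (0.4074/3.6759)·3.867958 = -0.193154
denominator = 1 − 3.995134 = -2.995134
p = -0.193154 / -2.995134 = 0.0645

p = 0.0645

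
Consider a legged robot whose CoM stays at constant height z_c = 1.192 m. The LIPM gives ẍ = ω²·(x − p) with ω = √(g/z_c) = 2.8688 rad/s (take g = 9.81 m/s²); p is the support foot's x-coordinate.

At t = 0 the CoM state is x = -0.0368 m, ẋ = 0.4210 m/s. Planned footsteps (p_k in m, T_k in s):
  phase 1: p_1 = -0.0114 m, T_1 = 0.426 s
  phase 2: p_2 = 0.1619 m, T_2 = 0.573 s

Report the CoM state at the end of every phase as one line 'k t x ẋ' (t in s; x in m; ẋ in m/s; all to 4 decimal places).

1 0.4260 0.1692 0.6636
2 0.9990 0.7576 1.8332

phase 1: p=-0.0114, T=0.426, ωT=1.222109, cosh=1.844473, sinh=1.549865; start (x,ẋ)=(-0.036800, 0.421000) → end (x,ẋ)=(0.169195, 0.663588)
phase 2: p=0.1619, T=0.573, ωT=1.643822, cosh=2.684076, sinh=2.490836; start (x,ẋ)=(0.169195, 0.663588) → end (x,ẋ)=(0.757641, 1.833250)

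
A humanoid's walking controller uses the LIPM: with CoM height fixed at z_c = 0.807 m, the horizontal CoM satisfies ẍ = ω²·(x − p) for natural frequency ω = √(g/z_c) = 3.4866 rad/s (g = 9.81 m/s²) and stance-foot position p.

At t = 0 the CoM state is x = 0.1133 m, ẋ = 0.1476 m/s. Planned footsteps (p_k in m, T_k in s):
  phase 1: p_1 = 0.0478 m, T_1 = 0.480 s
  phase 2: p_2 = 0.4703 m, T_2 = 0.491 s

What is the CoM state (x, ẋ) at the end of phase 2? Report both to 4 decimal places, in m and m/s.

x = 0.8546, ẋ = 1.6031

phase 1: p=0.0478, T=0.480, ωT=1.673568, cosh=2.759366, sinh=2.571789; start (x,ẋ)=(0.113300, 0.147600) → end (x,ẋ)=(0.337411, 0.994608)
phase 2: p=0.4703, T=0.491, ωT=1.711921, cosh=2.860055, sinh=2.679536; start (x,ẋ)=(0.337411, 0.994608) → end (x,ẋ)=(0.854611, 1.603125)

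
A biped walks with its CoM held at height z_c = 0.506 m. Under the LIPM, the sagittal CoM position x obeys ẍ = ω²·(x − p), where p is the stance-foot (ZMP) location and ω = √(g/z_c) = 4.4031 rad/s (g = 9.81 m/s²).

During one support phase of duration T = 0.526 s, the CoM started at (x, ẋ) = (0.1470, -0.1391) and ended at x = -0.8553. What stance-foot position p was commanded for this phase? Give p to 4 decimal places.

ωT = 4.4031·0.526 = 2.316031; cosh(ωT) = 5.117014, sinh(ωT) = 5.018349
x(T) = p + (x₀−p)·cosh(ωT) + (ẋ₀/ω)·sinh(ωT) ⇒ p·(1 − cosh) = x(T) − x₀·cosh − (ẋ₀/ω)·sinh
numerator   = -0.8553 − (0.1470)·5.117014 − (-0.1391/4.4031)·5.018349 = -1.448964
denominator = 1 − 5.117014 = -4.117014
p = -1.448964 / -4.117014 = 0.3519

p = 0.3519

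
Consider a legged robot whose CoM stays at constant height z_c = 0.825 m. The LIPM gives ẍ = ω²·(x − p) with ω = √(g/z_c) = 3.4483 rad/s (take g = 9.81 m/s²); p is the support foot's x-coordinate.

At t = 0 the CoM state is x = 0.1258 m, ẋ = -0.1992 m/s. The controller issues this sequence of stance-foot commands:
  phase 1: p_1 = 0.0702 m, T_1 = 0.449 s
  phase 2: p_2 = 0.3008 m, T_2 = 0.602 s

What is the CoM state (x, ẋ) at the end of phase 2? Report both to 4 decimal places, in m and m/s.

x = -0.6719, ẋ = -3.2649

phase 1: p=0.0702, T=0.449, ωT=1.548287, cosh=2.458008, sinh=2.245397; start (x,ẋ)=(0.125800, -0.199200) → end (x,ẋ)=(0.077154, -0.059136)
phase 2: p=0.3008, T=0.602, ωT=2.075877, cosh=4.048489, sinh=3.923042; start (x,ẋ)=(0.077154, -0.059136) → end (x,ẋ)=(-0.671905, -3.264853)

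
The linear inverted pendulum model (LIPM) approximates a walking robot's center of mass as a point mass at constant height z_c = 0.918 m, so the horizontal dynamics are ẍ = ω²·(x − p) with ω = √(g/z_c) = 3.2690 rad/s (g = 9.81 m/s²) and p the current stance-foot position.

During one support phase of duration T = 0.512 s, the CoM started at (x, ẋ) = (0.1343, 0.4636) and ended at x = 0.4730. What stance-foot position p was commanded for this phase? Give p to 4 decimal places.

ωT = 3.2690·0.512 = 1.673728; cosh(ωT) = 2.759778, sinh(ωT) = 2.572231
x(T) = p + (x₀−p)·cosh(ωT) + (ẋ₀/ω)·sinh(ωT) ⇒ p·(1 − cosh) = x(T) − x₀·cosh − (ẋ₀/ω)·sinh
numerator   = 0.4730 − (0.1343)·2.759778 − (0.4636/3.2690)·2.572231 = -0.262424
denominator = 1 − 2.759778 = -1.759778
p = -0.262424 / -1.759778 = 0.1491

p = 0.1491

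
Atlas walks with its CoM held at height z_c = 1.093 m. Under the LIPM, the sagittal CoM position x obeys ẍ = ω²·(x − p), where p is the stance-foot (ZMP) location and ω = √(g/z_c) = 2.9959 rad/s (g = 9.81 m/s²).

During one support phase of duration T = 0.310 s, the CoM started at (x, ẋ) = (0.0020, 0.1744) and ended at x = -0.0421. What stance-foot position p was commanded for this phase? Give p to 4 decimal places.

p = 0.2315

ωT = 2.9959·0.310 = 0.928729; cosh(ωT) = 1.463173, sinh(ωT) = 1.068117
x(T) = p + (x₀−p)·cosh(ωT) + (ẋ₀/ω)·sinh(ωT) ⇒ p·(1 − cosh) = x(T) − x₀·cosh − (ẋ₀/ω)·sinh
numerator   = -0.0421 − (0.0020)·1.463173 − (0.1744/2.9959)·1.068117 = -0.107205
denominator = 1 − 1.463173 = -0.463173
p = -0.107205 / -0.463173 = 0.2315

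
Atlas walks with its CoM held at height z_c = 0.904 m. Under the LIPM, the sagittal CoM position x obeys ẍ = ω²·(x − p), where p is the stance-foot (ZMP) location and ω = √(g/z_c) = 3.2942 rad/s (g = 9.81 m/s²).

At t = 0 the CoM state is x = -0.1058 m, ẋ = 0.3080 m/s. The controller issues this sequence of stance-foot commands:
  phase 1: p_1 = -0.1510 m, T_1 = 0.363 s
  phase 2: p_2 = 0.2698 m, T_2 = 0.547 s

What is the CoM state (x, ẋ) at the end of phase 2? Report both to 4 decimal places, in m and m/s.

x = 0.3483, ẋ = 0.4953

phase 1: p=-0.1510, T=0.363, ωT=1.195795, cosh=1.804324, sinh=1.501860; start (x,ẋ)=(-0.105800, 0.308000) → end (x,ẋ)=(0.070976, 0.779355)
phase 2: p=0.2698, T=0.547, ωT=1.801927, cosh=3.113150, sinh=2.948169; start (x,ẋ)=(0.070976, 0.779355) → end (x,ẋ)=(0.348321, 0.495298)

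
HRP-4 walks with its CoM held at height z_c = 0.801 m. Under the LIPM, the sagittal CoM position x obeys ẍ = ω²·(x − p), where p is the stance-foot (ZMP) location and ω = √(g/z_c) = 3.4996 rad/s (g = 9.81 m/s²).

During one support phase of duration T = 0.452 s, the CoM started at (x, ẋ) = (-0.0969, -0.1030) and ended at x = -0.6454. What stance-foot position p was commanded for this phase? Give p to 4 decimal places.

ωT = 3.4996·0.452 = 1.581819; cosh(ωT) = 2.534698, sinh(ωT) = 2.329098
x(T) = p + (x₀−p)·cosh(ωT) + (ẋ₀/ω)·sinh(ωT) ⇒ p·(1 − cosh) = x(T) − x₀·cosh − (ẋ₀/ω)·sinh
numerator   = -0.6454 − (-0.0969)·2.534698 − (-0.1030/3.4996)·2.329098 = -0.331238
denominator = 1 − 2.534698 = -1.534698
p = -0.331238 / -1.534698 = 0.2158

p = 0.2158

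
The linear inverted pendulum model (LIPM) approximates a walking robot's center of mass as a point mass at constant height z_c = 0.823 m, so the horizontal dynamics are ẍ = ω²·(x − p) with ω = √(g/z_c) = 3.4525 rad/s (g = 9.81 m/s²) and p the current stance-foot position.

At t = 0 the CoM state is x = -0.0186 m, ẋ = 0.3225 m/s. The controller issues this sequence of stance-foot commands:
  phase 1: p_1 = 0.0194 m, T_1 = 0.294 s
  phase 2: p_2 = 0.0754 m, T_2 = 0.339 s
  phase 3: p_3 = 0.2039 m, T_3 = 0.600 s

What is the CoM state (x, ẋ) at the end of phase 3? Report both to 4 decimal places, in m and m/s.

x = 0.9233, ẋ = 2.5538

phase 1: p=0.0194, T=0.294, ωT=1.015035, cosh=1.560925, sinh=1.198535; start (x,ẋ)=(-0.018600, 0.322500) → end (x,ẋ)=(0.072041, 0.346156)
phase 2: p=0.0754, T=0.339, ωT=1.170398, cosh=1.766759, sinh=1.456515; start (x,ẋ)=(0.072041, 0.346156) → end (x,ẋ)=(0.215499, 0.594682)
phase 3: p=0.2039, T=0.600, ωT=2.071500, cosh=4.031358, sinh=3.905361; start (x,ẋ)=(0.215499, 0.594682) → end (x,ẋ)=(0.923345, 2.553767)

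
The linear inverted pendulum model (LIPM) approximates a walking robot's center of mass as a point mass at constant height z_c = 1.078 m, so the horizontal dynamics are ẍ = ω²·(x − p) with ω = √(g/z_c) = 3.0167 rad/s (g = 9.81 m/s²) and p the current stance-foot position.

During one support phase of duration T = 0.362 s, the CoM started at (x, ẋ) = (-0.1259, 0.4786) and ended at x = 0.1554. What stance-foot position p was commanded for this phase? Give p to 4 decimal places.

p = -0.2346

ωT = 3.0167·0.362 = 1.092045; cosh(ωT) = 1.657947, sinh(ωT) = 1.322417
x(T) = p + (x₀−p)·cosh(ωT) + (ẋ₀/ω)·sinh(ωT) ⇒ p·(1 − cosh) = x(T) − x₀·cosh − (ẋ₀/ω)·sinh
numerator   = 0.1554 − (-0.1259)·1.657947 − (0.4786/3.0167)·1.322417 = 0.154334
denominator = 1 − 1.657947 = -0.657947
p = 0.154334 / -0.657947 = -0.2346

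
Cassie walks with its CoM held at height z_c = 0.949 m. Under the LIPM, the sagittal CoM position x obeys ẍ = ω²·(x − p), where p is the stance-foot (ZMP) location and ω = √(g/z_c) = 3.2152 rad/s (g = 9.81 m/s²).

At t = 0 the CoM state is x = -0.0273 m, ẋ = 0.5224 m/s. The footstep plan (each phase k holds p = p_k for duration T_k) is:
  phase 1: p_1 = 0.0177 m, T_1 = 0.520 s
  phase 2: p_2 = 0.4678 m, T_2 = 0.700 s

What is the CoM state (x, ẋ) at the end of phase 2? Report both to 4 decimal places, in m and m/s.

x = 1.2735, ẋ = 2.7561

phase 1: p=0.0177, T=0.520, ωT=1.671904, cosh=2.755090, sinh=2.567201; start (x,ẋ)=(-0.027300, 0.522400) → end (x,ẋ)=(0.310835, 1.067826)
phase 2: p=0.4678, T=0.700, ωT=2.250640, cosh=4.799571, sinh=4.694239; start (x,ẋ)=(0.310835, 1.067826) → end (x,ẋ)=(1.273479, 2.756052)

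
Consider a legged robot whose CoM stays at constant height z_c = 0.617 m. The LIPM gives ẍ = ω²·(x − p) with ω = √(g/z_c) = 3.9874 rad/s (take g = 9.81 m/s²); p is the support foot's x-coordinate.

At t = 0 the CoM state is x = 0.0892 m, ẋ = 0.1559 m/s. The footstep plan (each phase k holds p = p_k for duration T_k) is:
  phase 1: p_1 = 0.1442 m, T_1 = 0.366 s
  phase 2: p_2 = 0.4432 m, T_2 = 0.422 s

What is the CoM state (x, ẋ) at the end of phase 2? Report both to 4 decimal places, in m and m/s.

phase 1: p=0.1442, T=0.366, ωT=1.459388, cosh=2.267853, sinh=2.035474; start (x,ẋ)=(0.089200, 0.155900) → end (x,ẋ)=(0.099051, -0.092836)
phase 2: p=0.4432, T=0.422, ωT=1.682683, cosh=2.782922, sinh=2.597048; start (x,ẋ)=(0.099051, -0.092836) → end (x,ẋ)=(-0.575004, -3.822174)

x = -0.5750, ẋ = -3.8222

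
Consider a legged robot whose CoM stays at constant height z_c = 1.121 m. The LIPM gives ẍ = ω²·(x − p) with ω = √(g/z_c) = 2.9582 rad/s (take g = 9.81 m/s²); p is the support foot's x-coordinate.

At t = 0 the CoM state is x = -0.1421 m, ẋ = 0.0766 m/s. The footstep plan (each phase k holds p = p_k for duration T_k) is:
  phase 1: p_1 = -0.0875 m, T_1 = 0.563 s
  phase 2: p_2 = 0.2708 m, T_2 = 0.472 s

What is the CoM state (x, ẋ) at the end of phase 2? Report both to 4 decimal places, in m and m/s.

x = -0.8059, ẋ = -2.9115

phase 1: p=-0.0875, T=0.563, ωT=1.665467, cosh=2.738621, sinh=2.549519; start (x,ẋ)=(-0.142100, 0.076600) → end (x,ẋ)=(-0.171011, -0.202014)
phase 2: p=0.2708, T=0.472, ωT=1.396270, cosh=2.143811, sinh=1.896293; start (x,ẋ)=(-0.171011, -0.202014) → end (x,ẋ)=(-0.805857, -2.911470)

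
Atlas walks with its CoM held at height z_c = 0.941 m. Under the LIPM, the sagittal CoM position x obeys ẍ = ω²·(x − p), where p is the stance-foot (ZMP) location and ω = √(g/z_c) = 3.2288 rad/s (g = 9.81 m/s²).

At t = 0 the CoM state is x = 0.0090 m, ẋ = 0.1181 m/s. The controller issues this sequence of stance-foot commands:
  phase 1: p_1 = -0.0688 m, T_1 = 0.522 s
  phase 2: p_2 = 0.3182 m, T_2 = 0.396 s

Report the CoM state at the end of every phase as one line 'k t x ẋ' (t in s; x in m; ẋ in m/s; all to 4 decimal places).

phase 1: p=-0.0688, T=0.522, ωT=1.685434, cosh=2.790077, sinh=2.604713; start (x,ẋ)=(0.009000, 0.118100) → end (x,ẋ)=(0.243541, 0.983814)
phase 2: p=0.3182, T=0.396, ωT=1.278605, cosh=1.935025, sinh=1.656600; start (x,ẋ)=(0.243541, 0.983814) → end (x,ẋ)=(0.678497, 1.504364)

1 0.5220 0.2435 0.9838
2 0.9180 0.6785 1.5044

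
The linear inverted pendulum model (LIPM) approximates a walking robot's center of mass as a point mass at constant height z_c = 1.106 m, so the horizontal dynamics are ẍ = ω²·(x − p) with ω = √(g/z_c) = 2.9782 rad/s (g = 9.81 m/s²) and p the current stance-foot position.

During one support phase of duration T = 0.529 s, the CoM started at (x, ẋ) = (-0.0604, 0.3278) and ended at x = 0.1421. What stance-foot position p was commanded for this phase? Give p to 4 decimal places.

ωT = 2.9782·0.529 = 1.575468; cosh(ωT) = 2.519956, sinh(ωT) = 2.313046
x(T) = p + (x₀−p)·cosh(ωT) + (ẋ₀/ω)·sinh(ωT) ⇒ p·(1 − cosh) = x(T) − x₀·cosh − (ẋ₀/ω)·sinh
numerator   = 0.1421 − (-0.0604)·2.519956 − (0.3278/2.9782)·2.313046 = 0.039717
denominator = 1 − 2.519956 = -1.519956
p = 0.039717 / -1.519956 = -0.0261

p = -0.0261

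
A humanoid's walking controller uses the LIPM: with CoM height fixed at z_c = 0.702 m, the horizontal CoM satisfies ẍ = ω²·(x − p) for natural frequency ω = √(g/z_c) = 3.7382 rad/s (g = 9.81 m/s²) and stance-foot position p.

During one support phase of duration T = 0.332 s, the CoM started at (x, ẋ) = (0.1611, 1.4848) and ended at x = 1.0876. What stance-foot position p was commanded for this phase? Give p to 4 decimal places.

ωT = 3.7382·0.332 = 1.241082; cosh(ωT) = 1.874214, sinh(ωT) = 1.585142
x(T) = p + (x₀−p)·cosh(ωT) + (ẋ₀/ω)·sinh(ωT) ⇒ p·(1 − cosh) = x(T) − x₀·cosh − (ẋ₀/ω)·sinh
numerator   = 1.0876 − (0.1611)·1.874214 − (1.4848/3.7382)·1.585142 = 0.156051
denominator = 1 − 1.874214 = -0.874214
p = 0.156051 / -0.874214 = -0.1785

p = -0.1785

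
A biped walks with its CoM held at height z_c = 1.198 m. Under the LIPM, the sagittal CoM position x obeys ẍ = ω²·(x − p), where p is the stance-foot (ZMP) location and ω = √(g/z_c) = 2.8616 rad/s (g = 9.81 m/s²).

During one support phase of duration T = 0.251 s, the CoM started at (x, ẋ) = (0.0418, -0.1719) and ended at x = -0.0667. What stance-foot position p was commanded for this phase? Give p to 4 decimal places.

p = 0.2704

ωT = 2.8616·0.251 = 0.718262; cosh(ωT) = 1.269232, sinh(ωT) = 0.781633
x(T) = p + (x₀−p)·cosh(ωT) + (ẋ₀/ω)·sinh(ωT) ⇒ p·(1 − cosh) = x(T) − x₀·cosh − (ẋ₀/ω)·sinh
numerator   = -0.0667 − (0.0418)·1.269232 − (-0.1719/2.8616)·0.781633 = -0.072800
denominator = 1 − 1.269232 = -0.269232
p = -0.072800 / -0.269232 = 0.2704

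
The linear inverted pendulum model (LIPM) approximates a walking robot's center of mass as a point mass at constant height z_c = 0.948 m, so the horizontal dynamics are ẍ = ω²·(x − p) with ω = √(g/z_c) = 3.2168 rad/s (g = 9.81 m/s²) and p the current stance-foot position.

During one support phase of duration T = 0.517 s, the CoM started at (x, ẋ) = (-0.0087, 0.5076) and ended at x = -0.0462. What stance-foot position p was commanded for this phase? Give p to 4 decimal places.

ωT = 3.2168·0.517 = 1.663086; cosh(ωT) = 2.732559, sinh(ωT) = 2.543005
x(T) = p + (x₀−p)·cosh(ωT) + (ẋ₀/ω)·sinh(ωT) ⇒ p·(1 − cosh) = x(T) − x₀·cosh − (ẋ₀/ω)·sinh
numerator   = -0.0462 − (-0.0087)·2.732559 − (0.5076/3.2168)·2.543005 = -0.423704
denominator = 1 − 2.732559 = -1.732559
p = -0.423704 / -1.732559 = 0.2446

p = 0.2446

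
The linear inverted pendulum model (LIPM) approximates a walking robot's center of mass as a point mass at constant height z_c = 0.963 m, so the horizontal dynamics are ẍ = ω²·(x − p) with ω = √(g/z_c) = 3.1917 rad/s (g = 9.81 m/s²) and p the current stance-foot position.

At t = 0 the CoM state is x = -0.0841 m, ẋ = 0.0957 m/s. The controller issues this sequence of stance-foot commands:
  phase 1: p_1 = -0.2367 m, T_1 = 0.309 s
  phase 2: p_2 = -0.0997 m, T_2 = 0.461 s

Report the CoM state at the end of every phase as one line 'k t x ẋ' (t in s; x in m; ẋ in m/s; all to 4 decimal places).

phase 1: p=-0.2367, T=0.309, ωT=0.986235, cosh=1.527050, sinh=1.154072; start (x,ẋ)=(-0.084100, 0.095700) → end (x,ẋ)=(0.030932, 0.708233)
phase 2: p=-0.0997, T=0.461, ωT=1.471374, cosh=2.292412, sinh=2.062802; start (x,ẋ)=(0.030932, 0.708233) → end (x,ẋ)=(0.657494, 2.483620)

1 0.3090 0.0309 0.7082
2 0.7700 0.6575 2.4836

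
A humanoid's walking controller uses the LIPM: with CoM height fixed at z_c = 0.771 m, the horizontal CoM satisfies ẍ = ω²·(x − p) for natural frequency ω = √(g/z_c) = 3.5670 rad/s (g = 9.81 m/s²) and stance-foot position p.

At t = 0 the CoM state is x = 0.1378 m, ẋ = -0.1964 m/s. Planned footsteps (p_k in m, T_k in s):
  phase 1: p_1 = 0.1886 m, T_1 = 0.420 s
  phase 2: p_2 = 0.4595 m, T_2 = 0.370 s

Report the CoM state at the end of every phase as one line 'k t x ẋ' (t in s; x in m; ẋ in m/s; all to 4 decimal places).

phase 1: p=0.1886, T=0.420, ωT=1.498140, cosh=2.348453, sinh=2.124908; start (x,ẋ)=(0.137800, -0.196400) → end (x,ẋ)=(-0.047699, -0.846277)
phase 2: p=0.4595, T=0.370, ωT=1.319790, cosh=2.004913, sinh=1.737722; start (x,ẋ)=(-0.047699, -0.846277) → end (x,ẋ)=(-0.969669, -4.840565)

1 0.4200 -0.0477 -0.8463
2 0.7900 -0.9697 -4.8406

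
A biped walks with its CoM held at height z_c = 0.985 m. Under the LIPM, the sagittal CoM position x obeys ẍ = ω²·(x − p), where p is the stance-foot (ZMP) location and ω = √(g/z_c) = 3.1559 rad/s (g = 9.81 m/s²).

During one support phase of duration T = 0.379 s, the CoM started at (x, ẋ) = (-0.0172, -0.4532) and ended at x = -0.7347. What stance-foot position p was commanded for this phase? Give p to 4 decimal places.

ωT = 3.1559·0.379 = 1.196086; cosh(ωT) = 1.804762, sinh(ωT) = 1.502386
x(T) = p + (x₀−p)·cosh(ωT) + (ẋ₀/ω)·sinh(ωT) ⇒ p·(1 − cosh) = x(T) − x₀·cosh − (ẋ₀/ω)·sinh
numerator   = -0.7347 − (-0.0172)·1.804762 − (-0.4532/3.1559)·1.502386 = -0.487909
denominator = 1 − 1.804762 = -0.804762
p = -0.487909 / -0.804762 = 0.6063

p = 0.6063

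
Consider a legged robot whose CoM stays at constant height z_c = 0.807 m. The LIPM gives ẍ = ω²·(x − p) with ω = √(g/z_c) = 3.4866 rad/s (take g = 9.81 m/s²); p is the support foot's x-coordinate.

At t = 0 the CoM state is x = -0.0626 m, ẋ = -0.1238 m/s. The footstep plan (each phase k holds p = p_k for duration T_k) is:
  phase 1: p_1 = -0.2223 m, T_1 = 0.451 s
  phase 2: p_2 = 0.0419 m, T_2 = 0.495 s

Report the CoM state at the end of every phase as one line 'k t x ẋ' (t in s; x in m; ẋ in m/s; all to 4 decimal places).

phase 1: p=-0.2223, T=0.451, ωT=1.572457, cosh=2.513003, sinh=2.305468; start (x,ẋ)=(-0.062600, -0.123800) → end (x,ẋ)=(0.097165, 0.972598)
phase 2: p=0.0419, T=0.495, ωT=1.725867, cosh=2.897704, sinh=2.719685; start (x,ẋ)=(0.097165, 0.972598) → end (x,ẋ)=(0.960708, 3.342353)

1 0.4510 0.0972 0.9726
2 0.9460 0.9607 3.3424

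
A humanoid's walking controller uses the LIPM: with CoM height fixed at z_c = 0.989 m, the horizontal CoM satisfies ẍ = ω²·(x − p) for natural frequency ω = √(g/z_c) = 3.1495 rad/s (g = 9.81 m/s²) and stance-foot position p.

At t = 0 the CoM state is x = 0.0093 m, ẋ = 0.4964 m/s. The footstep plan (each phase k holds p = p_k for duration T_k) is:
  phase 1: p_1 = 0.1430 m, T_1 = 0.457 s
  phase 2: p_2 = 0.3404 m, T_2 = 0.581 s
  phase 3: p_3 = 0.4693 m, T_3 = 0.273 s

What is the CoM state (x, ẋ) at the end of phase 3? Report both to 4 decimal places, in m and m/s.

phase 1: p=0.1430, T=0.457, ωT=1.439322, cosh=2.227461, sinh=1.990372; start (x,ẋ)=(0.009300, 0.496400) → end (x,ẋ)=(0.158896, 0.267589)
phase 2: p=0.3404, T=0.581, ωT=1.829859, cosh=3.196723, sinh=3.036287; start (x,ẋ)=(0.158896, 0.267589) → end (x,ẋ)=(0.018151, -0.880278)
phase 3: p=0.4693, T=0.273, ωT=0.859814, cosh=1.392981, sinh=0.969739; start (x,ẋ)=(0.018151, -0.880278) → end (x,ẋ)=(-0.430181, -2.604106)

x = -0.4302, ẋ = -2.6041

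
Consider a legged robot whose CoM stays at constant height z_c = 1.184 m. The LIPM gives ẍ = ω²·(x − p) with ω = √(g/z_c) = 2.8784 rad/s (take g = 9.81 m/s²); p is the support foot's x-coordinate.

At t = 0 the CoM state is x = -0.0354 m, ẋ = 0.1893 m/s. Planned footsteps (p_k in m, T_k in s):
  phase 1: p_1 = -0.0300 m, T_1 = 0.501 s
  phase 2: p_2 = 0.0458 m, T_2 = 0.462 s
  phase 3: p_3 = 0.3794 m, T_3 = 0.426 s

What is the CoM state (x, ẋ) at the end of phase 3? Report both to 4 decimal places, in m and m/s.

phase 1: p=-0.0300, T=0.501, ωT=1.442078, cosh=2.232957, sinh=1.996521; start (x,ẋ)=(-0.035400, 0.189300) → end (x,ẋ)=(0.089245, 0.391666)
phase 2: p=0.0458, T=0.462, ωT=1.329821, cosh=2.022445, sinh=1.757921; start (x,ẋ)=(0.089245, 0.391666) → end (x,ẋ)=(0.372866, 1.011953)
phase 3: p=0.3794, T=0.426, ωT=1.226198, cosh=1.850827, sinh=1.557421; start (x,ẋ)=(0.372866, 1.011953) → end (x,ẋ)=(0.914846, 1.843658)

x = 0.9148, ẋ = 1.8437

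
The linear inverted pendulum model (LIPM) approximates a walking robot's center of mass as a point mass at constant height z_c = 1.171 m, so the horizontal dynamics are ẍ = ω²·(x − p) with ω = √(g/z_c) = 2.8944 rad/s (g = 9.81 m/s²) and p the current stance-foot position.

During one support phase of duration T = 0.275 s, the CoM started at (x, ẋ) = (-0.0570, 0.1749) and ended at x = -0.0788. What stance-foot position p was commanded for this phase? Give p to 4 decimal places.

p = 0.1681

ωT = 2.8944·0.275 = 0.795960; cosh(ωT) = 1.333858, sinh(ωT) = 0.882710
x(T) = p + (x₀−p)·cosh(ωT) + (ẋ₀/ω)·sinh(ωT) ⇒ p·(1 − cosh) = x(T) − x₀·cosh − (ẋ₀/ω)·sinh
numerator   = -0.0788 − (-0.0570)·1.333858 − (0.1749/2.8944)·0.882710 = -0.056110
denominator = 1 − 1.333858 = -0.333858
p = -0.056110 / -0.333858 = 0.1681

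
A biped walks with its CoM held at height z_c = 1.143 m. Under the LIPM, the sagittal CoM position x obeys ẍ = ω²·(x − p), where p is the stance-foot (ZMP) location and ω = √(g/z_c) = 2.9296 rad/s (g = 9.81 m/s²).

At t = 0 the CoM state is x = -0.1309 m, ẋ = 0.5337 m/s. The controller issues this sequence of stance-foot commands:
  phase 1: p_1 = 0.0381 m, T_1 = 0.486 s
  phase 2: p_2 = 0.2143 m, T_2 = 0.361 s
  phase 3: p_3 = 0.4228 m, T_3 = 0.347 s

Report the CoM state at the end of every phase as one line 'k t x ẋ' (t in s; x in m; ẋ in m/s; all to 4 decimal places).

phase 1: p=0.0381, T=0.486, ωT=1.423786, cosh=2.196806, sinh=1.956005; start (x,ẋ)=(-0.130900, 0.533700) → end (x,ẋ)=(0.023175, 0.204012)
phase 2: p=0.2143, T=0.361, ωT=1.057586, cosh=1.613352, sinh=1.266059; start (x,ẋ)=(0.023175, 0.204012) → end (x,ẋ)=(-0.005885, -0.379747)
phase 3: p=0.4228, T=0.347, ωT=1.016571, cosh=1.562768, sinh=1.200934; start (x,ẋ)=(-0.005885, -0.379747) → end (x,ẋ)=(-0.402806, -2.101682)

1 0.4860 0.0232 0.2040
2 0.8470 -0.0059 -0.3797
3 1.1940 -0.4028 -2.1017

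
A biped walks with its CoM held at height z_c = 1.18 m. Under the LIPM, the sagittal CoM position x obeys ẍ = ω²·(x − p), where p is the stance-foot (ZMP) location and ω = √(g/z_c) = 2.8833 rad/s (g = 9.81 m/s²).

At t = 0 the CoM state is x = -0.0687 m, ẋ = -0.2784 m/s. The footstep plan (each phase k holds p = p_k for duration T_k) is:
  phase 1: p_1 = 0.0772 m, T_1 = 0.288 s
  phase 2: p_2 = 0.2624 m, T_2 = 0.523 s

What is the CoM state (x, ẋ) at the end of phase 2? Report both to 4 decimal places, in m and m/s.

x = -1.4352, ẋ = -4.7629

phase 1: p=0.0772, T=0.288, ωT=0.830390, cosh=1.365047, sinh=0.929168; start (x,ẋ)=(-0.068700, -0.278400) → end (x,ẋ)=(-0.211677, -0.770905)
phase 2: p=0.2624, T=0.523, ωT=1.507966, cosh=2.369446, sinh=2.148086; start (x,ẋ)=(-0.211677, -0.770905) → end (x,ẋ)=(-1.435232, -4.762851)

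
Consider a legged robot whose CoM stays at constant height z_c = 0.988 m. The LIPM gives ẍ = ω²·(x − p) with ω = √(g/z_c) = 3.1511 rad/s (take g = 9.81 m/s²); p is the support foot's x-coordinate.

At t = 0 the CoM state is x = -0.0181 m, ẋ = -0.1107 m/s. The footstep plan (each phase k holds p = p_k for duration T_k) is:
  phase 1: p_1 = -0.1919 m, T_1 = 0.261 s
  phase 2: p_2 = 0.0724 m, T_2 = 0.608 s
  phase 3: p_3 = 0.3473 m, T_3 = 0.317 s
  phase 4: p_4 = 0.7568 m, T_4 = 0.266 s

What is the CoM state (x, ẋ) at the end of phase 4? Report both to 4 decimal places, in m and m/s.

phase 1: p=-0.1919, T=0.261, ωT=0.822437, cosh=1.357700, sinh=0.918340; start (x,ẋ)=(-0.018100, -0.110700) → end (x,ẋ)=(0.011806, 0.352642)
phase 2: p=0.0724, T=0.608, ωT=1.915869, cosh=3.470026, sinh=3.322812; start (x,ẋ)=(0.011806, 0.352642) → end (x,ẋ)=(0.233997, 0.589230)
phase 3: p=0.3473, T=0.317, ωT=0.998899, cosh=1.541787, sinh=1.173503; start (x,ẋ)=(0.233997, 0.589230) → end (x,ẋ)=(0.392046, 0.489493)
phase 4: p=0.7568, T=0.266, ωT=0.838193, cosh=1.372338, sinh=0.939846; start (x,ẋ)=(0.392046, 0.489493) → end (x,ẋ)=(0.402231, -0.408486)

x = 0.4022, ẋ = -0.4085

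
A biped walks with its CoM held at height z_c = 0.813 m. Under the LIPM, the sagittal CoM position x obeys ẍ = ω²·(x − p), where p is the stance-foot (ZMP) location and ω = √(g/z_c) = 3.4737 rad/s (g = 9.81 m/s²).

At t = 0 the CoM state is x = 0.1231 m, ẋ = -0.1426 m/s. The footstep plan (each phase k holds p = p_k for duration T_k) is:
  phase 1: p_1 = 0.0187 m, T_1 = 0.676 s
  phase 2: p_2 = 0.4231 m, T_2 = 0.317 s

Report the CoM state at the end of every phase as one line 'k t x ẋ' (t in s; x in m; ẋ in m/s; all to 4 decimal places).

phase 1: p=0.0187, T=0.676, ωT=2.348221, cosh=5.281237, sinh=5.185698; start (x,ẋ)=(0.123100, -0.142600) → end (x,ẋ)=(0.357181, 1.127511)
phase 2: p=0.4231, T=0.317, ωT=1.101163, cosh=1.670073, sinh=1.337589; start (x,ẋ)=(0.357181, 1.127511) → end (x,ẋ)=(0.747172, 1.576743)

1 0.6760 0.3572 1.1275
2 0.9930 0.7472 1.5767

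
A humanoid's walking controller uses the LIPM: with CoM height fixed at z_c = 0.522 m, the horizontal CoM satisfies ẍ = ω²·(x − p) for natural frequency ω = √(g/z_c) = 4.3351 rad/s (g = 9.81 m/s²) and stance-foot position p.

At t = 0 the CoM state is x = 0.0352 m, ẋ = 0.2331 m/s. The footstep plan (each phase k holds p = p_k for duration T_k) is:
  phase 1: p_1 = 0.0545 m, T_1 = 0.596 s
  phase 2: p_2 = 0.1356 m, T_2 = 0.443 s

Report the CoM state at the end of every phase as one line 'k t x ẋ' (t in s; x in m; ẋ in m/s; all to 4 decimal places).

phase 1: p=0.0545, T=0.596, ωT=2.583720, cosh=6.660905, sinh=6.585412; start (x,ẋ)=(0.035200, 0.233100) → end (x,ẋ)=(0.280045, 1.001672)
phase 2: p=0.1356, T=0.443, ωT=1.920449, cosh=3.485282, sinh=3.338741; start (x,ẋ)=(0.280045, 1.001672) → end (x,ẋ)=(1.410483, 5.581772)

1 0.5960 0.2800 1.0017
2 1.0390 1.4105 5.5818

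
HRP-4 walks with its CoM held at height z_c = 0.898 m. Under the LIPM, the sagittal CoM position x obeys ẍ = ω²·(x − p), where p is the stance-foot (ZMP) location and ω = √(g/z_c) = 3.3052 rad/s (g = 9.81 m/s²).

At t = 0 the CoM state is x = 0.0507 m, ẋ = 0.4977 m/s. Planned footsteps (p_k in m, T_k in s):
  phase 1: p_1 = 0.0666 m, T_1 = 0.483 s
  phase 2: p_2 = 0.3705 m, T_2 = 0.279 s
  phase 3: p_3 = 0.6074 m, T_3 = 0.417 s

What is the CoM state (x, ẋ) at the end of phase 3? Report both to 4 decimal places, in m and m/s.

x = 1.8907, ẋ = 4.5506

phase 1: p=0.0666, T=0.483, ωT=1.596412, cosh=2.568957, sinh=2.366334; start (x,ẋ)=(0.050700, 0.497700) → end (x,ẋ)=(0.382078, 1.154212)
phase 2: p=0.3705, T=0.279, ωT=0.922151, cosh=1.456178, sinh=1.058515; start (x,ẋ)=(0.382078, 1.154212) → end (x,ẋ)=(0.757005, 1.721247)
phase 3: p=0.6074, T=0.417, ωT=1.378268, cosh=2.110020, sinh=1.858005; start (x,ẋ)=(0.757005, 1.721247) → end (x,ẋ)=(1.890662, 4.550603)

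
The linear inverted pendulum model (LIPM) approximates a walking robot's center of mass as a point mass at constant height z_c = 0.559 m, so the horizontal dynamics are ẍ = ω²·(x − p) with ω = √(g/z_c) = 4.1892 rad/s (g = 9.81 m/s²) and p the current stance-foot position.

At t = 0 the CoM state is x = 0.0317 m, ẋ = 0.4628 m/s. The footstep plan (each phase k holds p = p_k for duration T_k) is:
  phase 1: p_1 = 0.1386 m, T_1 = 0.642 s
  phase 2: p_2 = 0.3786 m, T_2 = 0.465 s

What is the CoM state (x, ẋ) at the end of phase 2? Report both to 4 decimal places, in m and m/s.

phase 1: p=0.1386, T=0.642, ωT=2.689466, cosh=7.395867, sinh=7.327950; start (x,ẋ)=(0.031700, 0.462800) → end (x,ẋ)=(0.157534, 0.141165)
phase 2: p=0.3786, T=0.465, ωT=1.947978, cosh=3.578526, sinh=3.435964; start (x,ẋ)=(0.157534, 0.141165) → end (x,ẋ)=(-0.296709, -2.676852)

x = -0.2967, ẋ = -2.6769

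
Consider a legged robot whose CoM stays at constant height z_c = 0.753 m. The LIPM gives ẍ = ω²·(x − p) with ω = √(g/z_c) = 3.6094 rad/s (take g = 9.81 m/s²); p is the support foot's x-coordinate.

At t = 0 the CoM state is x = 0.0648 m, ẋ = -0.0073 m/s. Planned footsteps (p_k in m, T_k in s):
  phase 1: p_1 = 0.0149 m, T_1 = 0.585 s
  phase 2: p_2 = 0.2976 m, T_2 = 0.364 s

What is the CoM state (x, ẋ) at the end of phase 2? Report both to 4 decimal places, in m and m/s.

phase 1: p=0.0149, T=0.585, ωT=2.111499, cosh=4.190836, sinh=4.069779; start (x,ẋ)=(0.064800, -0.007300) → end (x,ẋ)=(0.215792, 0.702411)
phase 2: p=0.2976, T=0.364, ωT=1.313822, cosh=1.994578, sinh=1.725787; start (x,ẋ)=(0.215792, 0.702411) → end (x,ẋ)=(0.470275, 0.891424)

x = 0.4703, ẋ = 0.8914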